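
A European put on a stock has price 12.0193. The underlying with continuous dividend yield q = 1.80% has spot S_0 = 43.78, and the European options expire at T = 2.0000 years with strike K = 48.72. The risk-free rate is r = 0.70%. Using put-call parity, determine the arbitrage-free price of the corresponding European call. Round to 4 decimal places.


Answer: Call price = 6.2086

Derivation:
Put-call parity: C - P = S_0 * exp(-qT) - K * exp(-rT).
S_0 * exp(-qT) = 43.7800 * 0.96464029 = 42.23195205
K * exp(-rT) = 48.7200 * 0.98609754 = 48.04267236
C = P + S*exp(-qT) - K*exp(-rT)
C = 12.0193 + 42.23195205 - 48.04267236 = 6.2086


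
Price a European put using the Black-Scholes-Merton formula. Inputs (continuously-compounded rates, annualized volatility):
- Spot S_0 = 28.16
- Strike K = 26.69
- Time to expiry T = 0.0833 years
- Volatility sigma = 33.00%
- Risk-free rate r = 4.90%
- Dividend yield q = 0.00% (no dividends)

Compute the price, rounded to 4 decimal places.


Answer: Price = 0.4352

Derivation:
d1 = (ln(S/K) + (r - q + 0.5*sigma^2) * T) / (sigma * sqrt(T)) = 0.65338628
d2 = d1 - sigma * sqrt(T) = 0.55814254
exp(-rT) = 0.99592662; exp(-qT) = 1.00000000
P = K * exp(-rT) * N(-d2) - S_0 * exp(-qT) * N(-d1)
N(-d1) = 0.25675364; N(-d2) = 0.28837353
P = 26.6900 * 0.99592662 * 0.28837353 - 28.1600 * 1.00000000 * 0.25675364 = 0.4352


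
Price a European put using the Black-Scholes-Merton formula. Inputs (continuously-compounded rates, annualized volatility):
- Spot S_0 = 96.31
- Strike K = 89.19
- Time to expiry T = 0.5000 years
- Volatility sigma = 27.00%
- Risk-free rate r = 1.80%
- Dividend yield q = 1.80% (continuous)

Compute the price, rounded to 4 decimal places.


d1 = (ln(S/K) + (r - q + 0.5*sigma^2) * T) / (sigma * sqrt(T)) = 0.49774152
d2 = d1 - sigma * sqrt(T) = 0.30682269
exp(-rT) = 0.99104038; exp(-qT) = 0.99104038
P = K * exp(-rT) * N(-d2) - S_0 * exp(-qT) * N(-d1)
N(-d1) = 0.30933312; N(-d2) = 0.37948917
P = 89.1900 * 0.99104038 * 0.37948917 - 96.3100 * 0.99104038 * 0.30933312 = 4.0184

Answer: Price = 4.0184


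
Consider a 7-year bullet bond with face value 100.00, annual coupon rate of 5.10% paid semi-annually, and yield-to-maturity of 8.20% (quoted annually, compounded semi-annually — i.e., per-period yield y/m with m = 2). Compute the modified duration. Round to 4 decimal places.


Answer: Modified duration = 5.6269

Derivation:
Coupon per period c = face * coupon_rate / m = 2.550000
Periods per year m = 2; per-period yield y/m = 0.041000
Number of cashflows N = 14
Cashflows (t years, CF_t, discount factor 1/(1+y/m)^(m*t), PV):
  t = 0.5000: CF_t = 2.550000, DF = 0.960615, PV = 2.449568
  t = 1.0000: CF_t = 2.550000, DF = 0.922781, PV = 2.353091
  t = 1.5000: CF_t = 2.550000, DF = 0.886437, PV = 2.260414
  t = 2.0000: CF_t = 2.550000, DF = 0.851524, PV = 2.171387
  t = 2.5000: CF_t = 2.550000, DF = 0.817987, PV = 2.085867
  t = 3.0000: CF_t = 2.550000, DF = 0.785770, PV = 2.003714
  t = 3.5000: CF_t = 2.550000, DF = 0.754823, PV = 1.924798
  t = 4.0000: CF_t = 2.550000, DF = 0.725094, PV = 1.848989
  t = 4.5000: CF_t = 2.550000, DF = 0.696536, PV = 1.776166
  t = 5.0000: CF_t = 2.550000, DF = 0.669103, PV = 1.706212
  t = 5.5000: CF_t = 2.550000, DF = 0.642750, PV = 1.639012
  t = 6.0000: CF_t = 2.550000, DF = 0.617435, PV = 1.574459
  t = 6.5000: CF_t = 2.550000, DF = 0.593117, PV = 1.512449
  t = 7.0000: CF_t = 102.550000, DF = 0.569757, PV = 58.428596
Price P = sum_t PV_t = 83.734722
First compute Macaulay numerator sum_t t * PV_t:
  t * PV_t at t = 0.5000: 1.224784
  t * PV_t at t = 1.0000: 2.353091
  t * PV_t at t = 1.5000: 3.390621
  t * PV_t at t = 2.0000: 4.342774
  t * PV_t at t = 2.5000: 5.214667
  t * PV_t at t = 3.0000: 6.011143
  t * PV_t at t = 3.5000: 6.736792
  t * PV_t at t = 4.0000: 7.395956
  t * PV_t at t = 4.5000: 7.992748
  t * PV_t at t = 5.0000: 8.531058
  t * PV_t at t = 5.5000: 9.014566
  t * PV_t at t = 6.0000: 9.446756
  t * PV_t at t = 6.5000: 9.830918
  t * PV_t at t = 7.0000: 409.000173
Macaulay duration D = 490.486046 / 83.734722 = 5.857618
Modified duration = D / (1 + y/m) = 5.857618 / (1 + 0.041000) = 5.626915


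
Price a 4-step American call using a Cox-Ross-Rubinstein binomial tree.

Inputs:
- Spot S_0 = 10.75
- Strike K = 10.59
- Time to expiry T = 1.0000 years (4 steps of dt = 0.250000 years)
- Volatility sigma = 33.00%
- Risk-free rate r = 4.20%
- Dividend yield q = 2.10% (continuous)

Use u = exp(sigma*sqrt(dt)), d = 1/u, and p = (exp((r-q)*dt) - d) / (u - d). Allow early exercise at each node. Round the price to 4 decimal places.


Answer: Price = V(0,0) = 1.4948

Derivation:
dt = T/N = 0.250000
u = exp(sigma*sqrt(dt)) = 1.179393; d = 1/u = 0.847894
p = (exp((r-q)*dt) - d) / (u - d) = 0.474722
Discount per step: exp(-r*dt) = 0.989555
Stock lattice S(k, i) with i counting down-moves:
  k=0: S(0,0) = 10.7500
  k=1: S(1,0) = 12.6785; S(1,1) = 9.1149
  k=2: S(2,0) = 14.9529; S(2,1) = 10.7500; S(2,2) = 7.7284
  k=3: S(3,0) = 17.6354; S(3,1) = 12.6785; S(3,2) = 9.1149; S(3,3) = 6.5529
  k=4: S(4,0) = 20.7990; S(4,1) = 14.9529; S(4,2) = 10.7500; S(4,3) = 7.7284; S(4,4) = 5.5562
Terminal payoffs V(N, i) = max(S_T - K, 0):
  V(4,0) = 10.209018; V(4,1) = 4.362907; V(4,2) = 0.160000; V(4,3) = 0.000000; V(4,4) = 0.000000
Backward induction: V(k, i) = exp(-r*dt) * [p * V(k+1, i) + (1-p) * V(k+1, i+1)]; then take max(V_cont, immediate exercise) for American.
  V(3,0) = exp(-r*dt) * [p*10.209018 + (1-p)*4.362907] = 7.063626; exercise = 7.045356; V(3,0) = max -> 7.063626
  V(3,1) = exp(-r*dt) * [p*4.362907 + (1-p)*0.160000] = 2.132702; exercise = 2.088476; V(3,1) = max -> 2.132702
  V(3,2) = exp(-r*dt) * [p*0.160000 + (1-p)*0.000000] = 0.075162; exercise = 0.000000; V(3,2) = max -> 0.075162
  V(3,3) = exp(-r*dt) * [p*0.000000 + (1-p)*0.000000] = 0.000000; exercise = 0.000000; V(3,3) = max -> 0.000000
  V(2,0) = exp(-r*dt) * [p*7.063626 + (1-p)*2.132702] = 4.426794; exercise = 4.362907; V(2,0) = max -> 4.426794
  V(2,1) = exp(-r*dt) * [p*2.132702 + (1-p)*0.075162] = 1.040934; exercise = 0.160000; V(2,1) = max -> 1.040934
  V(2,2) = exp(-r*dt) * [p*0.075162 + (1-p)*0.000000] = 0.035308; exercise = 0.000000; V(2,2) = max -> 0.035308
  V(1,0) = exp(-r*dt) * [p*4.426794 + (1-p)*1.040934] = 2.620616; exercise = 2.088476; V(1,0) = max -> 2.620616
  V(1,1) = exp(-r*dt) * [p*1.040934 + (1-p)*0.035308] = 0.507346; exercise = 0.000000; V(1,1) = max -> 0.507346
  V(0,0) = exp(-r*dt) * [p*2.620616 + (1-p)*0.507346] = 1.494784; exercise = 0.160000; V(0,0) = max -> 1.494784


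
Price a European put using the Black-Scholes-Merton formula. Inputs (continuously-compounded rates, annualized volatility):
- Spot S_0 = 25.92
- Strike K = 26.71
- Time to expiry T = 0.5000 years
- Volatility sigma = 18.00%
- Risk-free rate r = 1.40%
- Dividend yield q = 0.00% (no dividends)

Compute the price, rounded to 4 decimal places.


d1 = (ln(S/K) + (r - q + 0.5*sigma^2) * T) / (sigma * sqrt(T)) = -0.11724738
d2 = d1 - sigma * sqrt(T) = -0.24452660
exp(-rT) = 0.99302444; exp(-qT) = 1.00000000
P = K * exp(-rT) * N(-d2) - S_0 * exp(-qT) * N(-d1)
N(-d1) = 0.54666799; N(-d2) = 0.59658850
P = 26.7100 * 0.99302444 * 0.59658850 - 25.9200 * 1.00000000 * 0.54666799 = 1.6541

Answer: Price = 1.6541


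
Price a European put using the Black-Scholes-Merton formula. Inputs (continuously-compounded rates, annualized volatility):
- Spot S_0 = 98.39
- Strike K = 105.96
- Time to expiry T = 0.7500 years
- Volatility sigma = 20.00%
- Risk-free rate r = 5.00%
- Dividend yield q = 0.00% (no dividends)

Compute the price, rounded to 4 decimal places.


Answer: Price = 8.9055

Derivation:
d1 = (ln(S/K) + (r - q + 0.5*sigma^2) * T) / (sigma * sqrt(T)) = -0.12483751
d2 = d1 - sigma * sqrt(T) = -0.29804259
exp(-rT) = 0.96319442; exp(-qT) = 1.00000000
P = K * exp(-rT) * N(-d2) - S_0 * exp(-qT) * N(-d1)
N(-d1) = 0.54967391; N(-d2) = 0.61716467
P = 105.9600 * 0.96319442 * 0.61716467 - 98.3900 * 1.00000000 * 0.54967391 = 8.9055


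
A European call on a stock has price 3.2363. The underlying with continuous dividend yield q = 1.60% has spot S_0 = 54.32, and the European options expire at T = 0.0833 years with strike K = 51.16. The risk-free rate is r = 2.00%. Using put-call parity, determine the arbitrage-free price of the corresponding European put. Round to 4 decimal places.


Put-call parity: C - P = S_0 * exp(-qT) - K * exp(-rT).
S_0 * exp(-qT) = 54.3200 * 0.99866809 = 54.24765053
K * exp(-rT) = 51.1600 * 0.99833539 = 51.07483840
P = C - S*exp(-qT) + K*exp(-rT)
P = 3.2363 - 54.24765053 + 51.07483840 = 0.0635

Answer: Put price = 0.0635


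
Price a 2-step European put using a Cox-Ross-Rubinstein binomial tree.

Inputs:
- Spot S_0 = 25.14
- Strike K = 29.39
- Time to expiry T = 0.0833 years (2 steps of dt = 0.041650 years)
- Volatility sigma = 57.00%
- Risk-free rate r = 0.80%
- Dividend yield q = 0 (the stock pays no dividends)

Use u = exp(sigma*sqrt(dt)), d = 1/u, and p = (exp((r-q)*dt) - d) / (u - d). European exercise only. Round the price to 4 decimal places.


dt = T/N = 0.041650
u = exp(sigma*sqrt(dt)) = 1.123364; d = 1/u = 0.890184
p = (exp((r-q)*dt) - d) / (u - d) = 0.472380
Discount per step: exp(-r*dt) = 0.999667
Stock lattice S(k, i) with i counting down-moves:
  k=0: S(0,0) = 25.1400
  k=1: S(1,0) = 28.2414; S(1,1) = 22.3792
  k=2: S(2,0) = 31.7253; S(2,1) = 25.1400; S(2,2) = 19.9216
Terminal payoffs V(N, i) = max(K - S_T, 0):
  V(2,0) = 0.000000; V(2,1) = 4.250000; V(2,2) = 9.468387
Backward induction: V(k, i) = exp(-r*dt) * [p * V(k+1, i) + (1-p) * V(k+1, i+1)].
  V(1,0) = exp(-r*dt) * [p*0.000000 + (1-p)*4.250000] = 2.241638
  V(1,1) = exp(-r*dt) * [p*4.250000 + (1-p)*9.468387] = 7.000992
  V(0,0) = exp(-r*dt) * [p*2.241638 + (1-p)*7.000992] = 4.751185

Answer: Price = V(0,0) = 4.7512


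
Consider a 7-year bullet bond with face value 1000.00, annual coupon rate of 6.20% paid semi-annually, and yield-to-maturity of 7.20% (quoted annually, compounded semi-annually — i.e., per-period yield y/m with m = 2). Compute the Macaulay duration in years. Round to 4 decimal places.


Answer: Macaulay duration = 5.7427 years

Derivation:
Coupon per period c = face * coupon_rate / m = 31.000000
Periods per year m = 2; per-period yield y/m = 0.036000
Number of cashflows N = 14
Cashflows (t years, CF_t, discount factor 1/(1+y/m)^(m*t), PV):
  t = 0.5000: CF_t = 31.000000, DF = 0.965251, PV = 29.922780
  t = 1.0000: CF_t = 31.000000, DF = 0.931709, PV = 28.882992
  t = 1.5000: CF_t = 31.000000, DF = 0.899333, PV = 27.879336
  t = 2.0000: CF_t = 31.000000, DF = 0.868082, PV = 26.910556
  t = 2.5000: CF_t = 31.000000, DF = 0.837917, PV = 25.975440
  t = 3.0000: CF_t = 31.000000, DF = 0.808801, PV = 25.072819
  t = 3.5000: CF_t = 31.000000, DF = 0.780696, PV = 24.201563
  t = 4.0000: CF_t = 31.000000, DF = 0.753567, PV = 23.360582
  t = 4.5000: CF_t = 31.000000, DF = 0.727381, PV = 22.548824
  t = 5.0000: CF_t = 31.000000, DF = 0.702106, PV = 21.765274
  t = 5.5000: CF_t = 31.000000, DF = 0.677708, PV = 21.008952
  t = 6.0000: CF_t = 31.000000, DF = 0.654158, PV = 20.278911
  t = 6.5000: CF_t = 31.000000, DF = 0.631427, PV = 19.574238
  t = 7.0000: CF_t = 1031.000000, DF = 0.609486, PV = 628.379617
Price P = sum_t PV_t = 945.761884
Macaulay numerator sum_t t * PV_t:
  t * PV_t at t = 0.5000: 14.961390
  t * PV_t at t = 1.0000: 28.882992
  t * PV_t at t = 1.5000: 41.819004
  t * PV_t at t = 2.0000: 53.821112
  t * PV_t at t = 2.5000: 64.938601
  t * PV_t at t = 3.0000: 75.218456
  t * PV_t at t = 3.5000: 84.705469
  t * PV_t at t = 4.0000: 93.442326
  t * PV_t at t = 4.5000: 101.469708
  t * PV_t at t = 5.0000: 108.826370
  t * PV_t at t = 5.5000: 115.549235
  t * PV_t at t = 6.0000: 121.673466
  t * PV_t at t = 6.5000: 127.232550
  t * PV_t at t = 7.0000: 4398.657322
Macaulay duration D = (sum_t t * PV_t) / P = 5431.198001 / 945.761884 = 5.742670


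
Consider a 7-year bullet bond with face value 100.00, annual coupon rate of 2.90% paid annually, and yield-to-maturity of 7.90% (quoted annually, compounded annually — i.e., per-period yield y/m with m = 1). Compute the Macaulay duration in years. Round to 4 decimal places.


Coupon per period c = face * coupon_rate / m = 2.900000
Periods per year m = 1; per-period yield y/m = 0.079000
Number of cashflows N = 7
Cashflows (t years, CF_t, discount factor 1/(1+y/m)^(m*t), PV):
  t = 1.0000: CF_t = 2.900000, DF = 0.926784, PV = 2.687674
  t = 2.0000: CF_t = 2.900000, DF = 0.858929, PV = 2.490893
  t = 3.0000: CF_t = 2.900000, DF = 0.796041, PV = 2.308520
  t = 4.0000: CF_t = 2.900000, DF = 0.737758, PV = 2.139500
  t = 5.0000: CF_t = 2.900000, DF = 0.683743, PV = 1.982854
  t = 6.0000: CF_t = 2.900000, DF = 0.633682, PV = 1.837678
  t = 7.0000: CF_t = 102.900000, DF = 0.587286, PV = 60.431763
Price P = sum_t PV_t = 73.878881
Macaulay numerator sum_t t * PV_t:
  t * PV_t at t = 1.0000: 2.687674
  t * PV_t at t = 2.0000: 4.981786
  t * PV_t at t = 3.0000: 6.925560
  t * PV_t at t = 4.0000: 8.557999
  t * PV_t at t = 5.0000: 9.914271
  t * PV_t at t = 6.0000: 11.026066
  t * PV_t at t = 7.0000: 423.022339
Macaulay duration D = (sum_t t * PV_t) / P = 467.115695 / 73.878881 = 6.322723

Answer: Macaulay duration = 6.3227 years


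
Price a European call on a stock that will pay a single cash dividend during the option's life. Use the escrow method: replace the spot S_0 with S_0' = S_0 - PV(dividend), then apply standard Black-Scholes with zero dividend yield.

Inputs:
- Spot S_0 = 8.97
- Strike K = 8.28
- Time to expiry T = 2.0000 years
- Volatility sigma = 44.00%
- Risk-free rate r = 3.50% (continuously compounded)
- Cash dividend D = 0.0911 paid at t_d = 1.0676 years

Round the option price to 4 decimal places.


Answer: Price = 2.6585

Derivation:
PV(D) = D * exp(-r * t_d) = 0.0911 * 0.96332349 = 0.08775877
S_0' = S_0 - PV(D) = 8.9700 - 0.08775877 = 8.88224123
d1 = (ln(S_0'/K) + (r + sigma^2/2)*T) / (sigma*sqrt(T)) = 0.53645451
d2 = d1 - sigma*sqrt(T) = -0.08579946
exp(-rT) = 0.93239382
N(d1) = 0.70417777; N(d2) = 0.46581292
C = S_0' * N(d1) - K * exp(-rT) * N(d2) = 8.88224123 * 0.70417777 - 8.2800 * 0.93239382 * 0.46581292 = 2.6585


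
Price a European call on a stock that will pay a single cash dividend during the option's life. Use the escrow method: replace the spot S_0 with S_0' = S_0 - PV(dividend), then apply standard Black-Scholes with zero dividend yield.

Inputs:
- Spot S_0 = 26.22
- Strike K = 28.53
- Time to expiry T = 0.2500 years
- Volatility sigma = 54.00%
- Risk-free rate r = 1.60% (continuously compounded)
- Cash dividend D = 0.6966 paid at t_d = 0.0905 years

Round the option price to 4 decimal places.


Answer: Price = 1.6746

Derivation:
PV(D) = D * exp(-r * t_d) = 0.6966 * 0.99855305 = 0.69559205
S_0' = S_0 - PV(D) = 26.2200 - 0.69559205 = 25.52440795
d1 = (ln(S_0'/K) + (r + sigma^2/2)*T) / (sigma*sqrt(T)) = -0.26248517
d2 = d1 - sigma*sqrt(T) = -0.53248517
exp(-rT) = 0.99600799
N(d1) = 0.39647371; N(d2) = 0.29719500
C = S_0' * N(d1) - K * exp(-rT) * N(d2) = 25.52440795 * 0.39647371 - 28.5300 * 0.99600799 * 0.29719500 = 1.6746


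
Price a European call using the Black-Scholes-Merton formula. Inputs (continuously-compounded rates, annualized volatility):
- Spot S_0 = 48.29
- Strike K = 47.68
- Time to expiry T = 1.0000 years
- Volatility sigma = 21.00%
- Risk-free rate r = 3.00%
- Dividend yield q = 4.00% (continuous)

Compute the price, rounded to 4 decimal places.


d1 = (ln(S/K) + (r - q + 0.5*sigma^2) * T) / (sigma * sqrt(T)) = 0.11791656
d2 = d1 - sigma * sqrt(T) = -0.09208344
exp(-rT) = 0.97044553; exp(-qT) = 0.96078944
C = S_0 * exp(-qT) * N(d1) - K * exp(-rT) * N(d2)
N(d1) = 0.54693311; N(d2) = 0.46331587
C = 48.2900 * 0.96078944 * 0.54693311 - 47.6800 * 0.97044553 * 0.46331587 = 3.9378

Answer: Price = 3.9378


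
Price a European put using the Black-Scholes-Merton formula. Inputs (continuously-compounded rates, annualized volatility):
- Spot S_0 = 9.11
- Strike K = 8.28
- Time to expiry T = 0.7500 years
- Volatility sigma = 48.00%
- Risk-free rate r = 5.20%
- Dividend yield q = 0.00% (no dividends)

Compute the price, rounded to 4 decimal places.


d1 = (ln(S/K) + (r - q + 0.5*sigma^2) * T) / (sigma * sqrt(T)) = 0.53147436
d2 = d1 - sigma * sqrt(T) = 0.11578217
exp(-rT) = 0.96175071; exp(-qT) = 1.00000000
P = K * exp(-rT) * N(-d2) - S_0 * exp(-qT) * N(-d1)
N(-d1) = 0.29754505; N(-d2) = 0.45391259
P = 8.2800 * 0.96175071 * 0.45391259 - 9.1100 * 1.00000000 * 0.29754505 = 0.9040

Answer: Price = 0.9040


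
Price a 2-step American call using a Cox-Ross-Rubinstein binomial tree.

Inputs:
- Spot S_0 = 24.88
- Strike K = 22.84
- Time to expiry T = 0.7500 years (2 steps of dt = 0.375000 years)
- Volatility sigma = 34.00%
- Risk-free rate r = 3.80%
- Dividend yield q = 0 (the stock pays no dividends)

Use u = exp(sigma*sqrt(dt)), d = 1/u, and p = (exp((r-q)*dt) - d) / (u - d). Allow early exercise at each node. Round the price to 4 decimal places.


dt = T/N = 0.375000
u = exp(sigma*sqrt(dt)) = 1.231468; d = 1/u = 0.812039
p = (exp((r-q)*dt) - d) / (u - d) = 0.482354
Discount per step: exp(-r*dt) = 0.985851
Stock lattice S(k, i) with i counting down-moves:
  k=0: S(0,0) = 24.8800
  k=1: S(1,0) = 30.6389; S(1,1) = 20.2035
  k=2: S(2,0) = 37.7308; S(2,1) = 24.8800; S(2,2) = 16.4061
Terminal payoffs V(N, i) = max(S_T - K, 0):
  V(2,0) = 14.890830; V(2,1) = 2.040000; V(2,2) = 0.000000
Backward induction: V(k, i) = exp(-r*dt) * [p * V(k+1, i) + (1-p) * V(k+1, i+1)]; then take max(V_cont, immediate exercise) for American.
  V(1,0) = exp(-r*dt) * [p*14.890830 + (1-p)*2.040000] = 8.122076; exercise = 7.798914; V(1,0) = max -> 8.122076
  V(1,1) = exp(-r*dt) * [p*2.040000 + (1-p)*0.000000] = 0.970079; exercise = 0.000000; V(1,1) = max -> 0.970079
  V(0,0) = exp(-r*dt) * [p*8.122076 + (1-p)*0.970079] = 4.357334; exercise = 2.040000; V(0,0) = max -> 4.357334

Answer: Price = V(0,0) = 4.3573


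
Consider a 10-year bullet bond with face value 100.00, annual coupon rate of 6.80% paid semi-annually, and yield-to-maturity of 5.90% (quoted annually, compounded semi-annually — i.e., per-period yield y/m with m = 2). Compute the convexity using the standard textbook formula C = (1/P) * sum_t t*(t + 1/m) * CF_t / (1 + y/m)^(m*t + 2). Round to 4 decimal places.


Coupon per period c = face * coupon_rate / m = 3.400000
Periods per year m = 2; per-period yield y/m = 0.029500
Number of cashflows N = 20
Cashflows (t years, CF_t, discount factor 1/(1+y/m)^(m*t), PV):
  t = 0.5000: CF_t = 3.400000, DF = 0.971345, PV = 3.302574
  t = 1.0000: CF_t = 3.400000, DF = 0.943512, PV = 3.207940
  t = 1.5000: CF_t = 3.400000, DF = 0.916476, PV = 3.116017
  t = 2.0000: CF_t = 3.400000, DF = 0.890214, PV = 3.026729
  t = 2.5000: CF_t = 3.400000, DF = 0.864706, PV = 2.939999
  t = 3.0000: CF_t = 3.400000, DF = 0.839928, PV = 2.855754
  t = 3.5000: CF_t = 3.400000, DF = 0.815860, PV = 2.773923
  t = 4.0000: CF_t = 3.400000, DF = 0.792482, PV = 2.694437
  t = 4.5000: CF_t = 3.400000, DF = 0.769773, PV = 2.617229
  t = 5.0000: CF_t = 3.400000, DF = 0.747716, PV = 2.542233
  t = 5.5000: CF_t = 3.400000, DF = 0.726290, PV = 2.469386
  t = 6.0000: CF_t = 3.400000, DF = 0.705479, PV = 2.398627
  t = 6.5000: CF_t = 3.400000, DF = 0.685263, PV = 2.329895
  t = 7.0000: CF_t = 3.400000, DF = 0.665627, PV = 2.263133
  t = 7.5000: CF_t = 3.400000, DF = 0.646554, PV = 2.198283
  t = 8.0000: CF_t = 3.400000, DF = 0.628027, PV = 2.135292
  t = 8.5000: CF_t = 3.400000, DF = 0.610031, PV = 2.074106
  t = 9.0000: CF_t = 3.400000, DF = 0.592551, PV = 2.014673
  t = 9.5000: CF_t = 3.400000, DF = 0.575572, PV = 1.956943
  t = 10.0000: CF_t = 103.400000, DF = 0.559079, PV = 57.808742
Price P = sum_t PV_t = 106.725917
Convexity numerator sum_t t*(t + 1/m) * CF_t / (1+y/m)^(m*t + 2):
  t = 0.5000: term = 1.558009
  t = 1.0000: term = 4.540093
  t = 1.5000: term = 8.819997
  t = 2.0000: term = 14.278771
  t = 2.5000: term = 20.804425
  t = 3.0000: term = 28.291593
  t = 3.5000: term = 36.641209
  t = 4.0000: term = 45.760200
  t = 4.5000: term = 55.561195
  t = 5.0000: term = 65.962241
  t = 5.5000: term = 76.886536
  t = 6.0000: term = 88.262172
  t = 6.5000: term = 100.021888
  t = 7.0000: term = 112.102837
  t = 7.5000: term = 124.446361
  t = 8.0000: term = 136.997775
  t = 8.5000: term = 149.706165
  t = 9.0000: term = 162.524191
  t = 9.5000: term = 175.407901
  t = 10.0000: term = 5727.038687
Convexity = (1/P) * sum = 7135.612245 / 106.725917 = 66.859226

Answer: Convexity = 66.8592


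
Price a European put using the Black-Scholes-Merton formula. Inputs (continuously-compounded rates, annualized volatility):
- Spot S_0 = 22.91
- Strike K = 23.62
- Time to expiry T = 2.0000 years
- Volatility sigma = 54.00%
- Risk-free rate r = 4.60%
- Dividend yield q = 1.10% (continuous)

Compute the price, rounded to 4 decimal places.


d1 = (ln(S/K) + (r - q + 0.5*sigma^2) * T) / (sigma * sqrt(T)) = 0.43353461
d2 = d1 - sigma * sqrt(T) = -0.33014071
exp(-rT) = 0.91210515; exp(-qT) = 0.97824024
P = K * exp(-rT) * N(-d2) - S_0 * exp(-qT) * N(-d1)
N(-d1) = 0.33231321; N(-d2) = 0.62935318
P = 23.6200 * 0.91210515 * 0.62935318 - 22.9100 * 0.97824024 * 0.33231321 = 6.1111

Answer: Price = 6.1111


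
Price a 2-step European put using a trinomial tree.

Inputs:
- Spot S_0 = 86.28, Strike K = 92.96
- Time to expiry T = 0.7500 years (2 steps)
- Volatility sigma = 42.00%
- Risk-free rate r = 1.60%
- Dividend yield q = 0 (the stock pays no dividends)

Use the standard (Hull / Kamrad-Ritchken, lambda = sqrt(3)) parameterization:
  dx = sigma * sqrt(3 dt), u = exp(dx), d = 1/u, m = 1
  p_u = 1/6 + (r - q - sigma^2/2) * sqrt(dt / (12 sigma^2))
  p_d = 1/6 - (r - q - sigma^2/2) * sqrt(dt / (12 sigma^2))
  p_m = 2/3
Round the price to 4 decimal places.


dt = T/N = 0.375000; dx = sigma*sqrt(3*dt) = 0.445477
u = exp(dx) = 1.561235; d = 1/u = 0.640519
p_u = 0.136278, p_m = 0.666667, p_d = 0.197055
Discount per step: exp(-r*dt) = 0.994018
Stock lattice S(k, j) with j the centered position index:
  k=0: S(0,+0) = 86.2800
  k=1: S(1,-1) = 55.2639; S(1,+0) = 86.2800; S(1,+1) = 134.7034
  k=2: S(2,-2) = 35.3976; S(2,-1) = 55.2639; S(2,+0) = 86.2800; S(2,+1) = 134.7034; S(2,+2) = 210.3036
Terminal payoffs V(N, j) = max(K - S_T, 0):
  V(2,-2) = 57.562426; V(2,-1) = 37.696064; V(2,+0) = 6.680000; V(2,+1) = 0.000000; V(2,+2) = 0.000000
Backward induction: V(k, j) = exp(-r*dt) * [p_u * V(k+1, j+1) + p_m * V(k+1, j) + p_d * V(k+1, j-1)]
  V(1,-1) = exp(-r*dt) * [p_u*6.680000 + p_m*37.696064 + p_d*57.562426] = 37.160401
  V(1,+0) = exp(-r*dt) * [p_u*0.000000 + p_m*6.680000 + p_d*37.696064] = 11.810471
  V(1,+1) = exp(-r*dt) * [p_u*0.000000 + p_m*0.000000 + p_d*6.680000] = 1.308456
  V(0,+0) = exp(-r*dt) * [p_u*1.308456 + p_m*11.810471 + p_d*37.160401] = 15.282648

Answer: Price = V(0,0) = 15.2826


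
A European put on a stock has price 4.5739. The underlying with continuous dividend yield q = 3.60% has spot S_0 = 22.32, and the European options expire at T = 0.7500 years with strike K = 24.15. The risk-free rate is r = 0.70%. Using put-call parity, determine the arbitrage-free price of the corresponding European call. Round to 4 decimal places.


Put-call parity: C - P = S_0 * exp(-qT) - K * exp(-rT).
S_0 * exp(-qT) = 22.3200 * 0.97336124 = 21.72542291
K * exp(-rT) = 24.1500 * 0.99476376 = 24.02354474
C = P + S*exp(-qT) - K*exp(-rT)
C = 4.5739 + 21.72542291 - 24.02354474 = 2.2758

Answer: Call price = 2.2758


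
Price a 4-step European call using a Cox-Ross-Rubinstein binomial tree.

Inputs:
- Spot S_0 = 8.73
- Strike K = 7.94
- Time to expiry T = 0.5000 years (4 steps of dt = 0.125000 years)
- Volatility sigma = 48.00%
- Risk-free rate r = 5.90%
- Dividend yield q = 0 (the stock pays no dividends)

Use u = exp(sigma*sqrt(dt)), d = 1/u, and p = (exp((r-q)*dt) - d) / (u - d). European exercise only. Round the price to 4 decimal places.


dt = T/N = 0.125000
u = exp(sigma*sqrt(dt)) = 1.184956; d = 1/u = 0.843913
p = (exp((r-q)*dt) - d) / (u - d) = 0.479380
Discount per step: exp(-r*dt) = 0.992652
Stock lattice S(k, i) with i counting down-moves:
  k=0: S(0,0) = 8.7300
  k=1: S(1,0) = 10.3447; S(1,1) = 7.3674
  k=2: S(2,0) = 12.2580; S(2,1) = 8.7300; S(2,2) = 6.2174
  k=3: S(3,0) = 14.5252; S(3,1) = 10.3447; S(3,2) = 7.3674; S(3,3) = 5.2470
  k=4: S(4,0) = 17.2117; S(4,1) = 12.2580; S(4,2) = 8.7300; S(4,3) = 6.2174; S(4,4) = 4.4280
Terminal payoffs V(N, i) = max(S_T - K, 0):
  V(4,0) = 9.271674; V(4,1) = 4.317974; V(4,2) = 0.790000; V(4,3) = 0.000000; V(4,4) = 0.000000
Backward induction: V(k, i) = exp(-r*dt) * [p * V(k+1, i) + (1-p) * V(k+1, i+1)].
  V(3,0) = exp(-r*dt) * [p*9.271674 + (1-p)*4.317974] = 6.643501
  V(3,1) = exp(-r*dt) * [p*4.317974 + (1-p)*0.790000] = 2.463008
  V(3,2) = exp(-r*dt) * [p*0.790000 + (1-p)*0.000000] = 0.375927
  V(3,3) = exp(-r*dt) * [p*0.000000 + (1-p)*0.000000] = 0.000000
  V(2,0) = exp(-r*dt) * [p*6.643501 + (1-p)*2.463008] = 4.434229
  V(2,1) = exp(-r*dt) * [p*2.463008 + (1-p)*0.375927] = 1.366318
  V(2,2) = exp(-r*dt) * [p*0.375927 + (1-p)*0.000000] = 0.178888
  V(1,0) = exp(-r*dt) * [p*4.434229 + (1-p)*1.366318] = 2.816167
  V(1,1) = exp(-r*dt) * [p*1.366318 + (1-p)*0.178888] = 0.742621
  V(0,0) = exp(-r*dt) * [p*2.816167 + (1-p)*0.742621] = 1.723877

Answer: Price = V(0,0) = 1.7239


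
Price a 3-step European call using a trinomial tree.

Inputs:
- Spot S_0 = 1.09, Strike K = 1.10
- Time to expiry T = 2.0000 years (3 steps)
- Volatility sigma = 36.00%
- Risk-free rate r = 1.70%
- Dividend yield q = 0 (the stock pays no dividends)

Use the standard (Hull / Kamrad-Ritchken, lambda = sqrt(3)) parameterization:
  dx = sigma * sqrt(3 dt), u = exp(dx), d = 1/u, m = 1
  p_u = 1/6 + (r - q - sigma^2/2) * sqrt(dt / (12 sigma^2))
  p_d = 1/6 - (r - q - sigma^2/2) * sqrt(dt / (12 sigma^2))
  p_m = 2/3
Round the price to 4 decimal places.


dt = T/N = 0.666667; dx = sigma*sqrt(3*dt) = 0.509117
u = exp(dx) = 1.663821; d = 1/u = 0.601026
p_u = 0.135371, p_m = 0.666667, p_d = 0.197963
Discount per step: exp(-r*dt) = 0.988731
Stock lattice S(k, j) with j the centered position index:
  k=0: S(0,+0) = 1.0900
  k=1: S(1,-1) = 0.6551; S(1,+0) = 1.0900; S(1,+1) = 1.8136
  k=2: S(2,-2) = 0.3937; S(2,-1) = 0.6551; S(2,+0) = 1.0900; S(2,+1) = 1.8136; S(2,+2) = 3.0174
  k=3: S(3,-3) = 0.2367; S(3,-2) = 0.3937; S(3,-1) = 0.6551; S(3,+0) = 1.0900; S(3,+1) = 1.8136; S(3,+2) = 3.0174; S(3,+3) = 5.0205
Terminal payoffs V(N, j) = max(S_T - K, 0):
  V(3,-3) = 0.000000; V(3,-2) = 0.000000; V(3,-1) = 0.000000; V(3,+0) = 0.000000; V(3,+1) = 0.713565; V(3,+2) = 1.917448; V(3,+3) = 3.920494
Backward induction: V(k, j) = exp(-r*dt) * [p_u * V(k+1, j+1) + p_m * V(k+1, j) + p_d * V(k+1, j-1)]
  V(2,-2) = exp(-r*dt) * [p_u*0.000000 + p_m*0.000000 + p_d*0.000000] = 0.000000
  V(2,-1) = exp(-r*dt) * [p_u*0.000000 + p_m*0.000000 + p_d*0.000000] = 0.000000
  V(2,+0) = exp(-r*dt) * [p_u*0.713565 + p_m*0.000000 + p_d*0.000000] = 0.095507
  V(2,+1) = exp(-r*dt) * [p_u*1.917448 + p_m*0.713565 + p_d*0.000000] = 0.726990
  V(2,+2) = exp(-r*dt) * [p_u*3.920494 + p_m*1.917448 + p_d*0.713565] = 1.928299
  V(1,-1) = exp(-r*dt) * [p_u*0.095507 + p_m*0.000000 + p_d*0.000000] = 0.012783
  V(1,+0) = exp(-r*dt) * [p_u*0.726990 + p_m*0.095507 + p_d*0.000000] = 0.160258
  V(1,+1) = exp(-r*dt) * [p_u*1.928299 + p_m*0.726990 + p_d*0.095507] = 0.755986
  V(0,+0) = exp(-r*dt) * [p_u*0.755986 + p_m*0.160258 + p_d*0.012783] = 0.209322

Answer: Price = V(0,0) = 0.2093


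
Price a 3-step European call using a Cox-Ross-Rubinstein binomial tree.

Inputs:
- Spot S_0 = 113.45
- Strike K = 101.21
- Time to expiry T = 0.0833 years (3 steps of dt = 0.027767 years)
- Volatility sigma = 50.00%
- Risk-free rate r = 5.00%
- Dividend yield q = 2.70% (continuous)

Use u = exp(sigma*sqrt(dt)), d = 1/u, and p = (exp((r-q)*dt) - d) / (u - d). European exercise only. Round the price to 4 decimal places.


dt = T/N = 0.027767
u = exp(sigma*sqrt(dt)) = 1.086886; d = 1/u = 0.920060
p = (exp((r-q)*dt) - d) / (u - d) = 0.483012
Discount per step: exp(-r*dt) = 0.998613
Stock lattice S(k, i) with i counting down-moves:
  k=0: S(0,0) = 113.4500
  k=1: S(1,0) = 123.3072; S(1,1) = 104.3808
  k=2: S(2,0) = 134.0209; S(2,1) = 113.4500; S(2,2) = 96.0366
  k=3: S(3,0) = 145.6654; S(3,1) = 123.3072; S(3,2) = 104.3808; S(3,3) = 88.3594
Terminal payoffs V(N, i) = max(S_T - K, 0):
  V(3,0) = 44.455399; V(3,1) = 22.097209; V(3,2) = 3.170779; V(3,3) = 0.000000
Backward induction: V(k, i) = exp(-r*dt) * [p * V(k+1, i) + (1-p) * V(k+1, i+1)].
  V(2,0) = exp(-r*dt) * [p*44.455399 + (1-p)*22.097209] = 32.850849
  V(2,1) = exp(-r*dt) * [p*22.097209 + (1-p)*3.170779] = 12.295394
  V(2,2) = exp(-r*dt) * [p*3.170779 + (1-p)*0.000000] = 1.529400
  V(1,0) = exp(-r*dt) * [p*32.850849 + (1-p)*12.295394] = 22.193097
  V(1,1) = exp(-r*dt) * [p*12.295394 + (1-p)*1.529400] = 6.720171
  V(0,0) = exp(-r*dt) * [p*22.193097 + (1-p)*6.720171] = 14.174092

Answer: Price = V(0,0) = 14.1741


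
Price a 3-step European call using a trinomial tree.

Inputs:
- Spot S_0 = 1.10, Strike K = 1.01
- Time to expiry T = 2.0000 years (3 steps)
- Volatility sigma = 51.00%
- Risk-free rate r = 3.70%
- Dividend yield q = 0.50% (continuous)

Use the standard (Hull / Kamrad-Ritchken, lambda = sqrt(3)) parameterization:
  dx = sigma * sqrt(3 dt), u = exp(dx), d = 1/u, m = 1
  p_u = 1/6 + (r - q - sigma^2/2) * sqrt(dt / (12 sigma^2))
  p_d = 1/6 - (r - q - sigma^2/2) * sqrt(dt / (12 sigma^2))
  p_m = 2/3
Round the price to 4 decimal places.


dt = T/N = 0.666667; dx = sigma*sqrt(3*dt) = 0.721249
u = exp(dx) = 2.057001; d = 1/u = 0.486145
p_u = 0.121352, p_m = 0.666667, p_d = 0.211982
Discount per step: exp(-r*dt) = 0.975635
Stock lattice S(k, j) with j the centered position index:
  k=0: S(0,+0) = 1.1000
  k=1: S(1,-1) = 0.5348; S(1,+0) = 1.1000; S(1,+1) = 2.2627
  k=2: S(2,-2) = 0.2600; S(2,-1) = 0.5348; S(2,+0) = 1.1000; S(2,+1) = 2.2627; S(2,+2) = 4.6544
  k=3: S(3,-3) = 0.1264; S(3,-2) = 0.2600; S(3,-1) = 0.5348; S(3,+0) = 1.1000; S(3,+1) = 2.2627; S(3,+2) = 4.6544; S(3,+3) = 9.5741
Terminal payoffs V(N, j) = max(S_T - K, 0):
  V(3,-3) = 0.000000; V(3,-2) = 0.000000; V(3,-1) = 0.000000; V(3,+0) = 0.090000; V(3,+1) = 1.252701; V(3,+2) = 3.644377; V(3,+3) = 8.564056
Backward induction: V(k, j) = exp(-r*dt) * [p_u * V(k+1, j+1) + p_m * V(k+1, j) + p_d * V(k+1, j-1)]
  V(2,-2) = exp(-r*dt) * [p_u*0.000000 + p_m*0.000000 + p_d*0.000000] = 0.000000
  V(2,-1) = exp(-r*dt) * [p_u*0.090000 + p_m*0.000000 + p_d*0.000000] = 0.010656
  V(2,+0) = exp(-r*dt) * [p_u*1.252701 + p_m*0.090000 + p_d*0.000000] = 0.206852
  V(2,+1) = exp(-r*dt) * [p_u*3.644377 + p_m*1.252701 + p_d*0.090000] = 1.264875
  V(2,+2) = exp(-r*dt) * [p_u*8.564056 + p_m*3.644377 + p_d*1.252701] = 3.643409
  V(1,-1) = exp(-r*dt) * [p_u*0.206852 + p_m*0.010656 + p_d*0.000000] = 0.031421
  V(1,+0) = exp(-r*dt) * [p_u*1.264875 + p_m*0.206852 + p_d*0.010656] = 0.286500
  V(1,+1) = exp(-r*dt) * [p_u*3.643409 + p_m*1.264875 + p_d*0.206852] = 1.296846
  V(0,+0) = exp(-r*dt) * [p_u*1.296846 + p_m*0.286500 + p_d*0.031421] = 0.346385

Answer: Price = V(0,0) = 0.3464


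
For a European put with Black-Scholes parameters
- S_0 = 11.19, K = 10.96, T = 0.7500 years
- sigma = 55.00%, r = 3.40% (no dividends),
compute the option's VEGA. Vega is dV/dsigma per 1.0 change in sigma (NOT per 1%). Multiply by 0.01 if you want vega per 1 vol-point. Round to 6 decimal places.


Answer: Vega = 3.654757

Derivation:
d1 = 0.3352950998; d2 = -0.1410188723
phi(d1) = 0.3771358034; exp(-qT) = 1.0000000000; exp(-rT) = 0.9748223790
Vega = S * exp(-qT) * phi(d1) * sqrt(T) = 11.1900 * 1.0000000000 * 0.3771358034 * 0.8660254038 = 3.654757


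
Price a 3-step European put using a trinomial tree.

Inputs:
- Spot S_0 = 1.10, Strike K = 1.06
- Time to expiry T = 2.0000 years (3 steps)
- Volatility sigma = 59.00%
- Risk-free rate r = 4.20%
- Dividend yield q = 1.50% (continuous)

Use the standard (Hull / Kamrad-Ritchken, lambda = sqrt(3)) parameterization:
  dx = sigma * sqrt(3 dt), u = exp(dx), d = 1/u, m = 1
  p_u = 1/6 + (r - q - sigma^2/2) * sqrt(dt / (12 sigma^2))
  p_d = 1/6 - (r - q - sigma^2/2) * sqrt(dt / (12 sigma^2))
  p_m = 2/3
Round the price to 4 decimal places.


Answer: Price = V(0,0) = 0.2596

Derivation:
dt = T/N = 0.666667; dx = sigma*sqrt(3*dt) = 0.834386
u = exp(dx) = 2.303399; d = 1/u = 0.434141
p_u = 0.107921, p_m = 0.666667, p_d = 0.225412
Discount per step: exp(-r*dt) = 0.972388
Stock lattice S(k, j) with j the centered position index:
  k=0: S(0,+0) = 1.1000
  k=1: S(1,-1) = 0.4776; S(1,+0) = 1.1000; S(1,+1) = 2.5337
  k=2: S(2,-2) = 0.2073; S(2,-1) = 0.4776; S(2,+0) = 1.1000; S(2,+1) = 2.5337; S(2,+2) = 5.8362
  k=3: S(3,-3) = 0.0900; S(3,-2) = 0.2073; S(3,-1) = 0.4776; S(3,+0) = 1.1000; S(3,+1) = 2.5337; S(3,+2) = 5.8362; S(3,+3) = 13.4431
Terminal payoffs V(N, j) = max(K - S_T, 0):
  V(3,-3) = 0.969991; V(3,-2) = 0.852674; V(3,-1) = 0.582445; V(3,+0) = 0.000000; V(3,+1) = 0.000000; V(3,+2) = 0.000000; V(3,+3) = 0.000000
Backward induction: V(k, j) = exp(-r*dt) * [p_u * V(k+1, j+1) + p_m * V(k+1, j) + p_d * V(k+1, j-1)]
  V(2,-2) = exp(-r*dt) * [p_u*0.582445 + p_m*0.852674 + p_d*0.969991] = 0.826487
  V(2,-1) = exp(-r*dt) * [p_u*0.000000 + p_m*0.582445 + p_d*0.852674] = 0.564471
  V(2,+0) = exp(-r*dt) * [p_u*0.000000 + p_m*0.000000 + p_d*0.582445] = 0.127665
  V(2,+1) = exp(-r*dt) * [p_u*0.000000 + p_m*0.000000 + p_d*0.000000] = 0.000000
  V(2,+2) = exp(-r*dt) * [p_u*0.000000 + p_m*0.000000 + p_d*0.000000] = 0.000000
  V(1,-1) = exp(-r*dt) * [p_u*0.127665 + p_m*0.564471 + p_d*0.826487] = 0.560477
  V(1,+0) = exp(-r*dt) * [p_u*0.000000 + p_m*0.127665 + p_d*0.564471] = 0.206486
  V(1,+1) = exp(-r*dt) * [p_u*0.000000 + p_m*0.000000 + p_d*0.127665] = 0.027983
  V(0,+0) = exp(-r*dt) * [p_u*0.027983 + p_m*0.206486 + p_d*0.560477] = 0.259643


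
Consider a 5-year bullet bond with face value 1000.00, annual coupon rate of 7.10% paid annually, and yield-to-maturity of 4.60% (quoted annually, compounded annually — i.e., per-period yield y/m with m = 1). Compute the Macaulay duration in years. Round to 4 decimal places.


Coupon per period c = face * coupon_rate / m = 71.000000
Periods per year m = 1; per-period yield y/m = 0.046000
Number of cashflows N = 5
Cashflows (t years, CF_t, discount factor 1/(1+y/m)^(m*t), PV):
  t = 1.0000: CF_t = 71.000000, DF = 0.956023, PV = 67.877629
  t = 2.0000: CF_t = 71.000000, DF = 0.913980, PV = 64.892571
  t = 3.0000: CF_t = 71.000000, DF = 0.873786, PV = 62.038787
  t = 4.0000: CF_t = 71.000000, DF = 0.835359, PV = 59.310503
  t = 5.0000: CF_t = 1071.000000, DF = 0.798623, PV = 855.324768
Price P = sum_t PV_t = 1109.444258
Macaulay numerator sum_t t * PV_t:
  t * PV_t at t = 1.0000: 67.877629
  t * PV_t at t = 2.0000: 129.785142
  t * PV_t at t = 3.0000: 186.116360
  t * PV_t at t = 4.0000: 237.242014
  t * PV_t at t = 5.0000: 4276.623839
Macaulay duration D = (sum_t t * PV_t) / P = 4897.644984 / 1109.444258 = 4.414503

Answer: Macaulay duration = 4.4145 years


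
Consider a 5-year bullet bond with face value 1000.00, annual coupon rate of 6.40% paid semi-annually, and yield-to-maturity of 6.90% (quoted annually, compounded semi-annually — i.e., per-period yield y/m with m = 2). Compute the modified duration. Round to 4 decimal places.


Answer: Modified duration = 4.2038

Derivation:
Coupon per period c = face * coupon_rate / m = 32.000000
Periods per year m = 2; per-period yield y/m = 0.034500
Number of cashflows N = 10
Cashflows (t years, CF_t, discount factor 1/(1+y/m)^(m*t), PV):
  t = 0.5000: CF_t = 32.000000, DF = 0.966651, PV = 30.932818
  t = 1.0000: CF_t = 32.000000, DF = 0.934413, PV = 29.901226
  t = 1.5000: CF_t = 32.000000, DF = 0.903251, PV = 28.904036
  t = 2.0000: CF_t = 32.000000, DF = 0.873128, PV = 27.940103
  t = 2.5000: CF_t = 32.000000, DF = 0.844010, PV = 27.008316
  t = 3.0000: CF_t = 32.000000, DF = 0.815863, PV = 26.107603
  t = 3.5000: CF_t = 32.000000, DF = 0.788654, PV = 25.236929
  t = 4.0000: CF_t = 32.000000, DF = 0.762353, PV = 24.395292
  t = 4.5000: CF_t = 32.000000, DF = 0.736929, PV = 23.581722
  t = 5.0000: CF_t = 1032.000000, DF = 0.712353, PV = 735.147945
Price P = sum_t PV_t = 979.155990
First compute Macaulay numerator sum_t t * PV_t:
  t * PV_t at t = 0.5000: 15.466409
  t * PV_t at t = 1.0000: 29.901226
  t * PV_t at t = 1.5000: 43.356054
  t * PV_t at t = 2.0000: 55.880205
  t * PV_t at t = 2.5000: 67.520790
  t * PV_t at t = 3.0000: 78.322810
  t * PV_t at t = 3.5000: 88.329253
  t * PV_t at t = 4.0000: 97.581167
  t * PV_t at t = 4.5000: 106.117751
  t * PV_t at t = 5.0000: 3675.739723
Macaulay duration D = 4258.215388 / 979.155990 = 4.348863
Modified duration = D / (1 + y/m) = 4.348863 / (1 + 0.034500) = 4.203831


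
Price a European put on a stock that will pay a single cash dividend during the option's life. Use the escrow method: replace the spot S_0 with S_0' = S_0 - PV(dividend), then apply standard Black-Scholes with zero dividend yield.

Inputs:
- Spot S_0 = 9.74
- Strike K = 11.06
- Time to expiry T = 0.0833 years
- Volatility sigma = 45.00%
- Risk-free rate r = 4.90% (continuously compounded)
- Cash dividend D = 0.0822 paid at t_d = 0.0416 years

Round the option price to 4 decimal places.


Answer: Price = 1.4659

Derivation:
PV(D) = D * exp(-r * t_d) = 0.0822 * 0.99796368 = 0.08203261
S_0' = S_0 - PV(D) = 9.7400 - 0.08203261 = 9.65796739
d1 = (ln(S_0'/K) + (r + sigma^2/2)*T) / (sigma*sqrt(T)) = -0.94732075
d2 = d1 - sigma*sqrt(T) = -1.07719858
exp(-rT) = 0.99592662
N(-d1) = 0.82826232; N(-d2) = 0.85930422
P = K * exp(-rT) * N(-d2) - S_0' * N(-d1) = 11.0600 * 0.99592662 * 0.85930422 - 9.65796739 * 0.82826232 = 1.4659


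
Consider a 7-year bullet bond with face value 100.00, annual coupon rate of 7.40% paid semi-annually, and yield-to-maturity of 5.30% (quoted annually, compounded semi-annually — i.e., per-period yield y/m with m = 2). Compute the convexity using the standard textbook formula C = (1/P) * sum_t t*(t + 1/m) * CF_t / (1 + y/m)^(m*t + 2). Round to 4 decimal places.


Answer: Convexity = 37.4424

Derivation:
Coupon per period c = face * coupon_rate / m = 3.700000
Periods per year m = 2; per-period yield y/m = 0.026500
Number of cashflows N = 14
Cashflows (t years, CF_t, discount factor 1/(1+y/m)^(m*t), PV):
  t = 0.5000: CF_t = 3.700000, DF = 0.974184, PV = 3.604481
  t = 1.0000: CF_t = 3.700000, DF = 0.949035, PV = 3.511428
  t = 1.5000: CF_t = 3.700000, DF = 0.924535, PV = 3.420778
  t = 2.0000: CF_t = 3.700000, DF = 0.900667, PV = 3.332467
  t = 2.5000: CF_t = 3.700000, DF = 0.877415, PV = 3.246437
  t = 3.0000: CF_t = 3.700000, DF = 0.854764, PV = 3.162627
  t = 3.5000: CF_t = 3.700000, DF = 0.832698, PV = 3.080981
  t = 4.0000: CF_t = 3.700000, DF = 0.811201, PV = 3.001443
  t = 4.5000: CF_t = 3.700000, DF = 0.790259, PV = 2.923958
  t = 5.0000: CF_t = 3.700000, DF = 0.769858, PV = 2.848474
  t = 5.5000: CF_t = 3.700000, DF = 0.749983, PV = 2.774938
  t = 6.0000: CF_t = 3.700000, DF = 0.730622, PV = 2.703300
  t = 6.5000: CF_t = 3.700000, DF = 0.711760, PV = 2.633512
  t = 7.0000: CF_t = 103.700000, DF = 0.693385, PV = 71.904059
Price P = sum_t PV_t = 112.148883
Convexity numerator sum_t t*(t + 1/m) * CF_t / (1+y/m)^(m*t + 2):
  t = 0.5000: term = 1.710389
  t = 1.0000: term = 4.998701
  t = 1.5000: term = 9.739310
  t = 2.0000: term = 15.813136
  t = 2.5000: term = 23.107359
  t = 3.0000: term = 31.515151
  t = 3.5000: term = 40.935413
  t = 4.0000: term = 51.272523
  t = 4.5000: term = 62.436098
  t = 5.0000: term = 74.340756
  t = 5.5000: term = 86.905901
  t = 6.0000: term = 100.055503
  t = 6.5000: term = 113.717896
  t = 7.0000: term = 3582.570954
Convexity = (1/P) * sum = 4199.119090 / 112.148883 = 37.442362


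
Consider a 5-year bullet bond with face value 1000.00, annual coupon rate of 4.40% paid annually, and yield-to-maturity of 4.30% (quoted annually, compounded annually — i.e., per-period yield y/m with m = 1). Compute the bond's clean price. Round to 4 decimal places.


Coupon per period c = face * coupon_rate / m = 44.000000
Periods per year m = 1; per-period yield y/m = 0.043000
Number of cashflows N = 5
Cashflows (t years, CF_t, discount factor 1/(1+y/m)^(m*t), PV):
  t = 1.0000: CF_t = 44.000000, DF = 0.958773, PV = 42.186002
  t = 2.0000: CF_t = 44.000000, DF = 0.919245, PV = 40.446790
  t = 3.0000: CF_t = 44.000000, DF = 0.881347, PV = 38.779281
  t = 4.0000: CF_t = 44.000000, DF = 0.845012, PV = 37.180519
  t = 5.0000: CF_t = 1044.000000, DF = 0.810174, PV = 845.821960
Price P = sum_t PV_t = 1004.414551

Answer: Price = 1004.4146
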